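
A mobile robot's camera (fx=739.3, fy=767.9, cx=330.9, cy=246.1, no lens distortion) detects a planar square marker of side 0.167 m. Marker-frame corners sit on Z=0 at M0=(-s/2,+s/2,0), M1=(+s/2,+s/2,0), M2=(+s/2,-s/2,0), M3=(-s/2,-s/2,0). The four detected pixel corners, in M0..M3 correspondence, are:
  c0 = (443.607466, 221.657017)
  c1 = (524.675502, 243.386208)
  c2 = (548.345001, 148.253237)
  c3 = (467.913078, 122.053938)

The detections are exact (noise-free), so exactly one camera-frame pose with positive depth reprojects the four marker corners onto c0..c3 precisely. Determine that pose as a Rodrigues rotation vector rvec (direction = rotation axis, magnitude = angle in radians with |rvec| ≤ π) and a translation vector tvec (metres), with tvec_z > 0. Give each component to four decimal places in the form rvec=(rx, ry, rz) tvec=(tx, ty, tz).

Intrinsics K: fx=739.3, fy=767.9, cx=330.9, cy=246.1
Marker side s = 0.167 m; corners in marker frame (Z=0):
  M0 = (-0.0835, +0.0835, 0)
  M1 = (+0.0835, +0.0835, 0)
  M2 = (+0.0835, -0.0835, 0)
  M3 = (-0.0835, -0.0835, 0)
Detected image corners:
  c0 = (443.607466, 221.657017) px
  c1 = (524.675502, 243.386208) px
  c2 = (548.345001, 148.253237) px
  c3 = (467.913078, 122.053938) px
Planar DLT: solve 8×8 A·h = b for H (H[2,2]=1):
  H  [+616.00389 -127.64852 +497.00320]
  H  [+192.54640 +588.65271 +184.23539]
  H  [+0.26700 +0.03214 +1.00000]
B = K⁻¹H; ‖b₁‖=0.779724, ‖b₂‖=0.779724; λ = 2/(‖b₁‖+‖b₂‖) = 1.282505, sign → tz>0 ⇒ λ=+1.282505
r₁ = λ·B[:,0] = (+0.91535,+0.21184,+0.34242); r₂ = λ·B[:,1] = (-0.23989,+0.96992,+0.04122)
r₃ = r₁×r₂ = (-0.32339,-0.11988,+0.93864); SVD([r₁ r₂ r₃]) → R = UVᵀ:
  R  [+0.91535 -0.23989 -0.32339]
  R  [+0.21184 +0.96992 -0.11988]
  R  [+0.34242 +0.04122 +0.93864]
t = (+0.28815, -0.10332, +1.28250) m
tr R = 2.823918; θ = arccos((tr R − 1)/2) = 0.422762 rad = 24.222°
axis k = ((R−Rᵀ)₃₂, (R−Rᵀ)₁₃, (R−Rᵀ)₂₁) / (2 sinθ) = (+0.196329, -0.811413, +0.550512)
rvec = θ·k = (+0.083001, -0.343035, +0.232736)

rvec=(0.0830, -0.3430, 0.2327) tvec=(0.2881, -0.1033, 1.2825)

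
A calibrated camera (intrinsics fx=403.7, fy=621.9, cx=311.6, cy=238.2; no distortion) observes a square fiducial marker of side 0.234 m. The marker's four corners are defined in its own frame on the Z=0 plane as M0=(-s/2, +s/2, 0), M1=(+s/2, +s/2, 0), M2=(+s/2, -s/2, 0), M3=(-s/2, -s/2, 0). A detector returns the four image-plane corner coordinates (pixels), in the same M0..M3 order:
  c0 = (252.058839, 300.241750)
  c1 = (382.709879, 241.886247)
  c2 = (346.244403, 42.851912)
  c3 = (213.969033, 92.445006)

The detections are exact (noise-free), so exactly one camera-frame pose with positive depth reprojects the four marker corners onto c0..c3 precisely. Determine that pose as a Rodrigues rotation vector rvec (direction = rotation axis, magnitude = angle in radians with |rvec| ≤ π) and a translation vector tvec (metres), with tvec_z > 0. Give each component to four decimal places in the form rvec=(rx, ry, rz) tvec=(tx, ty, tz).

Intrinsics K: fx=403.7, fy=621.9, cx=311.6, cy=238.2
Marker side s = 0.234 m; corners in marker frame (Z=0):
  M0 = (-0.1170, +0.1170, 0)
  M1 = (+0.1170, +0.1170, 0)
  M2 = (+0.1170, -0.1170, 0)
  M3 = (-0.1170, -0.1170, 0)
Detected image corners:
  c0 = (252.058839, 300.241750) px
  c1 = (382.709879, 241.886247) px
  c2 = (346.244403, 42.851912) px
  c3 = (213.969033, 92.445006) px
Planar DLT: solve 8×8 A·h = b for H (H[2,2]=1):
  H  [+616.84800 +159.39882 +300.16365]
  H  [-199.45912 +868.98853 +168.78118]
  H  [+0.18424 +0.00056 +1.00000]
B = K⁻¹H; ‖b₁‖=1.451703, ‖b₂‖=1.451703; λ = 2/(‖b₁‖+‖b₂‖) = 0.688846, sign → tz>0 ⇒ λ=+0.688846
r₁ = λ·B[:,0] = (+0.95459,-0.26954,+0.12691); r₂ = λ·B[:,1] = (+0.27169,+0.96238,+0.00039)
r₃ = r₁×r₂ = (-0.12224,+0.03411,+0.99191); SVD([r₁ r₂ r₃]) → R = UVᵀ:
  R  [+0.95459 +0.27169 -0.12224]
  R  [-0.26954 +0.96238 +0.03411]
  R  [+0.12691 +0.00039 +0.99191]
t = (-0.01951, -0.07689, +0.68885) m
tr R = 2.908889; θ = arccos((tr R − 1)/2) = 0.303003 rad = 17.361°
axis k = ((R−Rᵀ)₃₂, (R−Rᵀ)₁₃, (R−Rᵀ)₂₁) / (2 sinθ) = (-0.056512, -0.417494, -0.906921)
rvec = θ·k = (-0.017123, -0.126502, -0.274800)

rvec=(-0.0171, -0.1265, -0.2748) tvec=(-0.0195, -0.0769, 0.6888)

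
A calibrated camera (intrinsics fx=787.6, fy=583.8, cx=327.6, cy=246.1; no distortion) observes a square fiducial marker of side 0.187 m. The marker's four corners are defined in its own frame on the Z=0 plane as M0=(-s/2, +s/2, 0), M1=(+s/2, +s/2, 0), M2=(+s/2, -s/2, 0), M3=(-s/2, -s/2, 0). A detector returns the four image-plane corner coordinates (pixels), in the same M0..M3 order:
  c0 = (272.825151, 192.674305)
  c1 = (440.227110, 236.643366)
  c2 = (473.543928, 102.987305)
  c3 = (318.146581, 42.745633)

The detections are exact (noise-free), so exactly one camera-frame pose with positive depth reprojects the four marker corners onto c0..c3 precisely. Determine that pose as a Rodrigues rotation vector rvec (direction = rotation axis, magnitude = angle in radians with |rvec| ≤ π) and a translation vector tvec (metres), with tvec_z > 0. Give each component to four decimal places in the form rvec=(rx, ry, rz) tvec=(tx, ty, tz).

rvec=(-0.1060, -0.5512, 0.2448) tvec=(0.0499, -0.1266, 0.7238)

Intrinsics K: fx=787.6, fy=583.8, cx=327.6, cy=246.1
Marker side s = 0.187 m; corners in marker frame (Z=0):
  M0 = (-0.0935, +0.0935, 0)
  M1 = (+0.0935, +0.0935, 0)
  M2 = (+0.0935, -0.0935, 0)
  M3 = (-0.0935, -0.0935, 0)
Detected image corners:
  c0 = (272.825151, 192.674305) px
  c1 = (440.227110, 236.643366) px
  c2 = (473.543928, 102.987305) px
  c3 = (318.146581, 42.745633) px
Planar DLT: solve 8×8 A·h = b for H (H[2,2]=1):
  H  [+1124.78109 -293.87962 +381.86695]
  H  [+379.83034 +722.65584 +143.95125]
  H  [+0.69744 -0.22784 +1.00000]
B = K⁻¹H; ‖b₁‖=1.381546, ‖b₂‖=1.381546; λ = 2/(‖b₁‖+‖b₂‖) = 0.723827, sign → tz>0 ⇒ λ=+0.723827
r₁ = λ·B[:,0] = (+0.82373,+0.25813,+0.50482); r₂ = λ·B[:,1] = (-0.20149,+0.96551,-0.16492)
r₃ = r₁×r₂ = (-0.52998,+0.03413,+0.84732); SVD([r₁ r₂ r₃]) → R = UVᵀ:
  R  [+0.82373 -0.20149 -0.52998]
  R  [+0.25813 +0.96551 +0.03413]
  R  [+0.50482 -0.16492 +0.84732]
t = (+0.04987, -0.12665, +0.72383) m
tr R = 2.636558; θ = arccos((tr R − 1)/2) = 0.612386 rad = 35.087°
axis k = ((R−Rᵀ)₃₂, (R−Rᵀ)₁₃, (R−Rᵀ)₂₁) / (2 sinθ) = (-0.173138, -0.900107, +0.399789)
rvec = θ·k = (-0.106027, -0.551213, +0.244825)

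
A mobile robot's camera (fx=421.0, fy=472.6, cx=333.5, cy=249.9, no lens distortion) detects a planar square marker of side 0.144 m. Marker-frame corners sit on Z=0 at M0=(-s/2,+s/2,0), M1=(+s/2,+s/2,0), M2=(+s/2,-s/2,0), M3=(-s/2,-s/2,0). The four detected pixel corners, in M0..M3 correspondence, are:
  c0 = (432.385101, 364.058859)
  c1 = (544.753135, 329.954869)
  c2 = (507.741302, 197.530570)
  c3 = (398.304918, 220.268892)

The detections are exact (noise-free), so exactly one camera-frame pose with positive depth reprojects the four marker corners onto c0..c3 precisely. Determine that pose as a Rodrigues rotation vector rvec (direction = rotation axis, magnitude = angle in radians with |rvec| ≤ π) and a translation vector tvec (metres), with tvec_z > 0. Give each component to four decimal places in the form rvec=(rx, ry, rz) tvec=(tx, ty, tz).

rvec=(-0.1922, -0.2245, -0.2105) tvec=(0.1578, 0.0262, 0.4785)

Intrinsics K: fx=421.0, fy=472.6, cx=333.5, cy=249.9
Marker side s = 0.144 m; corners in marker frame (Z=0):
  M0 = (-0.0720, +0.0720, 0)
  M1 = (+0.0720, +0.0720, 0)
  M2 = (+0.0720, -0.0720, 0)
  M3 = (-0.0720, -0.0720, 0)
Detected image corners:
  c0 = (432.385101, 364.058859) px
  c1 = (544.753135, 329.954869) px
  c2 = (507.741302, 197.530570) px
  c3 = (398.304918, 220.268892) px
Planar DLT: solve 8×8 A·h = b for H (H[2,2]=1):
  H  [+1005.62821 +85.23450 +472.35486]
  H  [-57.22119 +862.02341 +275.73041]
  H  [+0.50070 -0.34405 +1.00000]
B = K⁻¹H; ‖b₁‖=2.089919, ‖b₂‖=2.089919; λ = 2/(‖b₁‖+‖b₂‖) = 0.478488, sign → tz>0 ⇒ λ=+0.478488
r₁ = λ·B[:,0] = (+0.95316,-0.18462,+0.23958); r₂ = λ·B[:,1] = (+0.22728,+0.95981,-0.16463)
r₃ = r₁×r₂ = (-0.19956,+0.21137,+0.95682); SVD([r₁ r₂ r₃]) → R = UVᵀ:
  R  [+0.95316 +0.22728 -0.19956]
  R  [-0.18462 +0.95981 +0.21137]
  R  [+0.23958 -0.16463 +0.95682]
t = (+0.15782, +0.02615, +0.47849) m
tr R = 2.869794; θ = arccos((tr R − 1)/2) = 0.362828 rad = 20.789°
axis k = ((R−Rᵀ)₃₂, (R−Rᵀ)₁₃, (R−Rᵀ)₂₁) / (2 sinθ) = (-0.529688, -0.618638, -0.580273)
rvec = θ·k = (-0.192186, -0.224459, -0.210539)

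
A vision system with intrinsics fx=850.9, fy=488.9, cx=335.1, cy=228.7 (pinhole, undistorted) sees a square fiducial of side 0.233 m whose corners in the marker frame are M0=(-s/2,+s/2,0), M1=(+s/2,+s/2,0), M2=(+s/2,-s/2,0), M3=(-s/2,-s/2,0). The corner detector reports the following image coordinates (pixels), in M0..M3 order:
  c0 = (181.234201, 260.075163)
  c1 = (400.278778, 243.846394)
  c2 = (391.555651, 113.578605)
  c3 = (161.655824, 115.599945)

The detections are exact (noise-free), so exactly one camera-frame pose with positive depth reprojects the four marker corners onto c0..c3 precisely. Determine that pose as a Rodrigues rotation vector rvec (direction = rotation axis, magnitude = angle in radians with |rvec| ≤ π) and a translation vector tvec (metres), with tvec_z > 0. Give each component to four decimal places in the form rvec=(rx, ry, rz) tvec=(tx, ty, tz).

Intrinsics K: fx=850.9, fy=488.9, cx=335.1, cy=228.7
Marker side s = 0.233 m; corners in marker frame (Z=0):
  M0 = (-0.1165, +0.1165, 0)
  M1 = (+0.1165, +0.1165, 0)
  M2 = (+0.1165, -0.1165, 0)
  M3 = (-0.1165, -0.1165, 0)
Detected image corners:
  c0 = (181.234201, 260.075163) px
  c1 = (400.278778, 243.846394) px
  c2 = (391.555651, 113.578605) px
  c3 = (161.655824, 115.599945) px
Planar DLT: solve 8×8 A·h = b for H (H[2,2]=1):
  H  [+1092.20396 +110.22343 +289.78774]
  H  [+43.73014 +620.73145 +184.46366]
  H  [+0.45576 +0.17882 +1.00000]
B = K⁻¹H; ‖b₁‖=1.200861, ‖b₂‖=1.200861; λ = 2/(‖b₁‖+‖b₂‖) = 0.832736, sign → tz>0 ⇒ λ=+0.832736
r₁ = λ·B[:,0] = (+0.91942,-0.10305,+0.37952); r₂ = λ·B[:,1] = (+0.04923,+0.98762,+0.14891)
r₃ = r₁×r₂ = (-0.39017,-0.11823,+0.91312); SVD([r₁ r₂ r₃]) → R = UVᵀ:
  R  [+0.91942 +0.04923 -0.39017]
  R  [-0.10305 +0.98762 -0.11823]
  R  [+0.37952 +0.14891 +0.91312]
t = (-0.04434, -0.07535, +0.83274) m
tr R = 2.820170; θ = arccos((tr R − 1)/2) = 0.427308 rad = 24.483°
axis k = ((R−Rᵀ)₃₂, (R−Rᵀ)₁₃, (R−Rᵀ)₂₁) / (2 sinθ) = (+0.322299, -0.928638, -0.183724)
rvec = θ·k = (+0.137721, -0.396814, -0.078506)

rvec=(0.1377, -0.3968, -0.0785) tvec=(-0.0443, -0.0753, 0.8327)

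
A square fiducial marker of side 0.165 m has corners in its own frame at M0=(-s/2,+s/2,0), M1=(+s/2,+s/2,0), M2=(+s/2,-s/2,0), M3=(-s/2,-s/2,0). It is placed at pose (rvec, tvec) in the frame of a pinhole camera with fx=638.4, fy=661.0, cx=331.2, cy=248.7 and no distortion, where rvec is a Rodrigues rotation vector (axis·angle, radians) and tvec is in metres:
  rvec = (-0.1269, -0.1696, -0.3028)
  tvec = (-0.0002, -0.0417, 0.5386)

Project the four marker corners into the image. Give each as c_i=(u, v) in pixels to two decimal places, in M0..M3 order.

c0=(266.16, 325.60) c1=(451.32, 264.28) c2=(390.38, 80.10) c3=(207.38, 128.98)

Intrinsics K: fx=638.4, fy=661.0, cx=331.2, cy=248.7
Marker side s = 0.165 m; corners in marker frame (Z=0):
  M0 = (-0.0825, +0.0825, 0)
  M1 = (+0.0825, +0.0825, 0)
  M2 = (+0.0825, -0.0825, 0)
  M3 = (-0.0825, -0.0825, 0)
rvec = (-0.1269, -0.1696, -0.3028), |rvec| = θ = 0.36953 rad = 21.173°
Rodrigues: sinθ=0.36118, 1−cosθ=0.06750; R = I + sinθ·[k]× + (1−cosθ)·[k]×²:
    [+0.94046 +0.30659 -0.14677]
    [-0.28532 +0.94671 +0.14942]
    [+0.18476 -0.09864 +0.97782]
t = (-0.0002, -0.0417, 0.5386) m
M0: Pc = R·M0+t = (-0.05249, +0.05994, +0.51522); u = 638.4·(-0.05249)/0.51522 + 331.2 = 266.1560, v = 661.0·(+0.05994)/0.51522 + 248.7 = 325.6033
M1: Pc = R·M1+t = (+0.10268, +0.01287, +0.54570); u = 638.4·(+0.10268)/0.54570 + 331.2 = 451.3236, v = 661.0·(+0.01287)/0.54570 + 248.7 = 264.2836
M2: Pc = R·M2+t = (+0.05209, -0.14334, +0.56198); u = 638.4·(+0.05209)/0.56198 + 331.2 = 390.3773, v = 661.0·(-0.14334)/0.56198 + 248.7 = 80.1010
M3: Pc = R·M3+t = (-0.10308, -0.09627, +0.53150); u = 638.4·(-0.10308)/0.53150 + 331.2 = 207.3845, v = 661.0·(-0.09627)/0.53150 + 248.7 = 128.9785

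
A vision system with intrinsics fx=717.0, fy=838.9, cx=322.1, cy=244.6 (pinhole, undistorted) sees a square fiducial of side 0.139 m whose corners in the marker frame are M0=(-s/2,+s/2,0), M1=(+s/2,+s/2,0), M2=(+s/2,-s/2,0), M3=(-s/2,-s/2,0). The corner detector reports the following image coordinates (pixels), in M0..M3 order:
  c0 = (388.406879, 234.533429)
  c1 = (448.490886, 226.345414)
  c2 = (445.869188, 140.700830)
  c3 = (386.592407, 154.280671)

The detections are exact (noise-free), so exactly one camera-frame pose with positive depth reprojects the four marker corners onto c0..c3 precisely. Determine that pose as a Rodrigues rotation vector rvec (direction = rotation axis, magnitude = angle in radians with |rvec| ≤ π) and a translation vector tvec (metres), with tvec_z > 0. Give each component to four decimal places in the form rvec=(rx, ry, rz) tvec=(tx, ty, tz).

rvec=(-0.0998, 0.7313, -0.0559) tvec=(0.1825, -0.0921, 1.3882)

Intrinsics K: fx=717.0, fy=838.9, cx=322.1, cy=244.6
Marker side s = 0.139 m; corners in marker frame (Z=0):
  M0 = (-0.0695, +0.0695, 0)
  M1 = (+0.0695, +0.0695, 0)
  M2 = (+0.0695, -0.0695, 0)
  M3 = (-0.0695, -0.0695, 0)
Detected image corners:
  c0 = (388.406879, 234.533429) px
  c1 = (448.490886, 226.345414) px
  c2 = (445.869188, 140.700830) px
  c3 = (386.592407, 154.280671) px
Planar DLT: solve 8×8 A·h = b for H (H[2,2]=1):
  H  [+229.81888 -17.33416 +416.34223]
  H  [-168.74865 +581.07836 +188.91663]
  H  [-0.47808 -0.07954 +1.00000]
B = K⁻¹H; ‖b₁‖=0.720357, ‖b₂‖=0.720357; λ = 2/(‖b₁‖+‖b₂‖) = 1.388201, sign → tz>0 ⇒ λ=+1.388201
r₁ = λ·B[:,0] = (+0.74310,-0.08574,-0.66367); r₂ = λ·B[:,1] = (+0.01604,+0.99376,-0.11042)
r₃ = r₁×r₂ = (+0.66899,+0.07140,+0.73983); SVD([r₁ r₂ r₃]) → R = UVᵀ:
  R  [+0.74310 +0.01604 +0.66899]
  R  [-0.08574 +0.99376 +0.07140]
  R  [-0.66367 -0.11042 +0.73983]
t = (+0.18246, -0.09214, +1.38820) m
tr R = 2.476689; θ = arccos((tr R − 1)/2) = 0.740184 rad = 42.409°
axis k = ((R−Rᵀ)₃₂, (R−Rᵀ)₁₃, (R−Rᵀ)₂₁) / (2 sinθ) = (-0.134798, +0.987996, -0.075456)
rvec = θ·k = (-0.099775, +0.731299, -0.055851)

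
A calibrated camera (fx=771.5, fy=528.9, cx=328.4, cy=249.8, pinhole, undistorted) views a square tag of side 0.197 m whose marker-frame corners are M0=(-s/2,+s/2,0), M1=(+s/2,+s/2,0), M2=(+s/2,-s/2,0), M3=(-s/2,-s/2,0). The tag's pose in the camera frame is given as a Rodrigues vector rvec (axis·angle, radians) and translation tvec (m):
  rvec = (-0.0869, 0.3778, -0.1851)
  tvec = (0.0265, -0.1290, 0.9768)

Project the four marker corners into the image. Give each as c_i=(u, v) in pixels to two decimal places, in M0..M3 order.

Intrinsics K: fx=771.5, fy=528.9, cx=328.4, cy=249.8
Marker side s = 0.197 m; corners in marker frame (Z=0):
  M0 = (-0.0985, +0.0985, 0)
  M1 = (+0.0985, +0.0985, 0)
  M2 = (+0.0985, -0.0985, 0)
  M3 = (-0.0985, -0.0985, 0)
rvec = (-0.0869, 0.3778, -0.1851), |rvec| = θ = 0.42959 rad = 24.614°
Rodrigues: sinθ=0.41650, 1−cosθ=0.09086; R = I + sinθ·[k]× + (1−cosθ)·[k]×²:
    [+0.91286 +0.16329 +0.37421]
    [-0.19562 +0.97941 +0.04982]
    [-0.35837 -0.11868 +0.92601]
t = (0.0265, -0.1290, 0.9768) m
M0: Pc = R·M0+t = (-0.04733, -0.01326, +1.00041); u = 771.5·(-0.04733)/1.00041 + 328.4 = 291.8985, v = 528.9·(-0.01326)/1.00041 + 249.8 = 242.7902
M1: Pc = R·M1+t = (+0.13250, -0.05180, +0.92981); u = 771.5·(+0.13250)/0.92981 + 328.4 = 438.3410, v = 528.9·(-0.05180)/0.92981 + 249.8 = 220.3367
M2: Pc = R·M2+t = (+0.10033, -0.24474, +0.95319); u = 771.5·(+0.10033)/0.95319 + 328.4 = 409.6071, v = 528.9·(-0.24474)/0.95319 + 249.8 = 113.9998
M3: Pc = R·M3+t = (-0.07950, -0.20620, +1.02379); u = 771.5·(-0.07950)/1.02379 + 328.4 = 268.4904, v = 528.9·(-0.20620)/1.02379 + 249.8 = 143.2733

c0=(291.90, 242.79) c1=(438.34, 220.34) c2=(409.61, 114.00) c3=(268.49, 143.27)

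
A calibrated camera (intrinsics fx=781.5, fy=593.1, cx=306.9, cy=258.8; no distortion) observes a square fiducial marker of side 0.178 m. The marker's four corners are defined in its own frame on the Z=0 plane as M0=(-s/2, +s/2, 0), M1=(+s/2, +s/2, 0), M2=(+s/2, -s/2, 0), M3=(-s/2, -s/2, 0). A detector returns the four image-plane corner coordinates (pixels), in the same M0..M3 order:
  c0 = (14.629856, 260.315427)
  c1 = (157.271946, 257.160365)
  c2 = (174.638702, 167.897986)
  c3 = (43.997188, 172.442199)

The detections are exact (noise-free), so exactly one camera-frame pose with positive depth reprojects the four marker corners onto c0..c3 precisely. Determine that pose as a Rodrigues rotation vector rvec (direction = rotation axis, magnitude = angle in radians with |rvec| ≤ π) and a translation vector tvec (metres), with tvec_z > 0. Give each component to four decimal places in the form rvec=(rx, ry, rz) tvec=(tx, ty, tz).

Intrinsics K: fx=781.5, fy=593.1, cx=306.9, cy=258.8
Marker side s = 0.178 m; corners in marker frame (Z=0):
  M0 = (-0.0890, +0.0890, 0)
  M1 = (+0.0890, +0.0890, 0)
  M2 = (+0.0890, -0.0890, 0)
  M3 = (-0.0890, -0.0890, 0)
Detected image corners:
  c0 = (14.629856, 260.315427) px
  c1 = (157.271946, 257.160365) px
  c2 = (174.638702, 167.897986) px
  c3 = (43.997188, 172.442199) px
Planar DLT: solve 8×8 A·h = b for H (H[2,2]=1):
  H  [+755.33659 -181.62243 +97.49592]
  H  [-45.47695 +387.67404 +212.45389]
  H  [-0.11038 -0.51228 +1.00000]
B = K⁻¹H; ‖b₁‖=1.016284, ‖b₂‖=1.016284; λ = 2/(‖b₁‖+‖b₂‖) = 0.983977, sign → tz>0 ⇒ λ=+0.983977
r₁ = λ·B[:,0] = (+0.99369,-0.02805,-0.10861); r₂ = λ·B[:,1] = (-0.03073,+0.86312,-0.50407)
r₃ = r₁×r₂ = (+0.10789,+0.50422,+0.85681); SVD([r₁ r₂ r₃]) → R = UVᵀ:
  R  [+0.99369 -0.03073 +0.10789]
  R  [-0.02805 +0.86312 +0.50422]
  R  [-0.10861 -0.50407 +0.85681]
t = (-0.26366, -0.07689, +0.98398) m
tr R = 2.713613; θ = arccos((tr R − 1)/2) = 0.541752 rad = 31.040°
axis k = ((R−Rᵀ)₃₂, (R−Rᵀ)₁₃, (R−Rᵀ)₂₁) / (2 sinθ) = (-0.977712, +0.209935, +0.002592)
rvec = θ·k = (-0.529677, +0.113733, +0.001404)

rvec=(-0.5297, 0.1137, 0.0014) tvec=(-0.2637, -0.0769, 0.9840)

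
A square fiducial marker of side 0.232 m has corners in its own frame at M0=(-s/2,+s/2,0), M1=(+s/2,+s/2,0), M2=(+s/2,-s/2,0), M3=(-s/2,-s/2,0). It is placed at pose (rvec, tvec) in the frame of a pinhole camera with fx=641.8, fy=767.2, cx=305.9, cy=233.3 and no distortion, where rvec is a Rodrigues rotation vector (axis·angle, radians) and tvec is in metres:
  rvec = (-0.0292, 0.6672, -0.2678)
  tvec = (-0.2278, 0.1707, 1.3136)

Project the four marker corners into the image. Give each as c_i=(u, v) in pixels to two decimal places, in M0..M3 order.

Intrinsics K: fx=641.8, fy=767.2, cx=305.9, cy=233.3
Marker side s = 0.232 m; corners in marker frame (Z=0):
  M0 = (-0.1160, +0.1160, 0)
  M1 = (+0.1160, +0.1160, 0)
  M2 = (+0.1160, -0.1160, 0)
  M3 = (-0.1160, -0.1160, 0)
rvec = (-0.0292, 0.6672, -0.2678), |rvec| = θ = 0.71953 rad = 41.226°
Rodrigues: sinθ=0.65903, 1−cosθ=0.24789; R = I + sinθ·[k]× + (1−cosθ)·[k]×²:
    [+0.75252 +0.23596 +0.61485]
    [-0.25461 +0.96525 -0.05880]
    [-0.60736 -0.11229 +0.78645]
t = (-0.2278, 0.1707, 1.3136) m
M0: Pc = R·M0+t = (-0.28772, +0.31220, +1.37103); u = 641.8·(-0.28772)/1.37103 + 305.9 = 171.2127, v = 767.2·(+0.31220)/1.37103 + 233.3 = 408.0034
M1: Pc = R·M1+t = (-0.11314, +0.25313, +1.23012); u = 641.8·(-0.11314)/1.23012 + 305.9 = 246.8724, v = 767.2·(+0.25313)/1.23012 + 233.3 = 391.1747
M2: Pc = R·M2+t = (-0.16788, +0.02920, +1.25617); u = 641.8·(-0.16788)/1.25617 + 305.9 = 220.1282, v = 767.2·(+0.02920)/1.25617 + 233.3 = 251.1311
M3: Pc = R·M3+t = (-0.34246, +0.08827, +1.39708); u = 641.8·(-0.34246)/1.39708 + 305.9 = 148.5768, v = 767.2·(+0.08827)/1.39708 + 233.3 = 281.7706

c0=(171.21, 408.00) c1=(246.87, 391.17) c2=(220.13, 251.13) c3=(148.58, 281.77)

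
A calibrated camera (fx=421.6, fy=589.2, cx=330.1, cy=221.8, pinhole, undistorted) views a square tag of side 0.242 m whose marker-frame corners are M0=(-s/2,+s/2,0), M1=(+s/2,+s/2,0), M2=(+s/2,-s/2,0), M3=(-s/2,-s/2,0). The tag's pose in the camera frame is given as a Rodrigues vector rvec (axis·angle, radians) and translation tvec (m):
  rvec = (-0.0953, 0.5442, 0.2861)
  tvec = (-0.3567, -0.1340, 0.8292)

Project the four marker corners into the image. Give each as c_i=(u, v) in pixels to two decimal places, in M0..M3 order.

Intrinsics K: fx=421.6, fy=589.2, cx=330.1, cy=221.8
Marker side s = 0.242 m; corners in marker frame (Z=0):
  M0 = (-0.1210, +0.1210, 0)
  M1 = (+0.1210, +0.1210, 0)
  M2 = (+0.1210, -0.1210, 0)
  M3 = (-0.1210, -0.1210, 0)
rvec = (-0.0953, 0.5442, 0.2861), |rvec| = θ = 0.62216 rad = 35.647°
Rodrigues: sinθ=0.58280, 1−cosθ=0.18738; R = I + sinθ·[k]× + (1−cosθ)·[k]×²:
    [+0.81702 -0.29310 +0.49657]
    [+0.24289 +0.95598 +0.16464]
    [-0.52296 -0.01390 +0.85224]
t = (-0.3567, -0.1340, 0.8292) m
M0: Pc = R·M0+t = (-0.49102, -0.04772, +0.89080); u = 421.6·(-0.49102)/0.89080 + 330.1 = 97.7060, v = 589.2·(-0.04772)/0.89080 + 221.8 = 190.2391
M1: Pc = R·M1+t = (-0.29331, +0.01106, +0.76424); u = 421.6·(-0.29331)/0.76424 + 330.1 = 168.2947, v = 589.2·(+0.01106)/0.76424 + 221.8 = 230.3295
M2: Pc = R·M2+t = (-0.22238, -0.22028, +0.76760); u = 421.6·(-0.22238)/0.76760 + 330.1 = 207.9619, v = 589.2·(-0.22028)/0.76760 + 221.8 = 52.7137
M3: Pc = R·M3+t = (-0.42009, -0.27906, +0.89416); u = 421.6·(-0.42009)/0.89416 + 330.1 = 132.0243, v = 589.2·(-0.27906)/0.89416 + 221.8 = 37.9134

c0=(97.71, 190.24) c1=(168.29, 230.33) c2=(207.96, 52.71) c3=(132.02, 37.91)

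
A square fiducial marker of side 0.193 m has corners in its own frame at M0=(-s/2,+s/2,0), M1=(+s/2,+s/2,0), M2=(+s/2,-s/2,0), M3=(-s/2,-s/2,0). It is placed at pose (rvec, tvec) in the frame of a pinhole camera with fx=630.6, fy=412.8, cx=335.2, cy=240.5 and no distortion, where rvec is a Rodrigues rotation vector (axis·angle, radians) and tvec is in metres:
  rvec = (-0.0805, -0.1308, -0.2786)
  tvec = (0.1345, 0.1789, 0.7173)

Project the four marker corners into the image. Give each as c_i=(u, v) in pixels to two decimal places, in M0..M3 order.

Intrinsics K: fx=630.6, fy=412.8, cx=335.2, cy=240.5
Marker side s = 0.193 m; corners in marker frame (Z=0):
  M0 = (-0.0965, +0.0965, 0)
  M1 = (+0.0965, +0.0965, 0)
  M2 = (+0.0965, -0.0965, 0)
  M3 = (-0.0965, -0.0965, 0)
rvec = (-0.0805, -0.1308, -0.2786), |rvec| = θ = 0.31813 rad = 18.228°
Rodrigues: sinθ=0.31279, 1−cosθ=0.05018; R = I + sinθ·[k]× + (1−cosθ)·[k]×²:
    [+0.95303 +0.27914 -0.11749]
    [-0.26870 +0.95830 +0.09722]
    [+0.13972 -0.06108 +0.98830]
t = (0.1345, 0.1789, 0.7173) m
M0: Pc = R·M0+t = (+0.06947, +0.29731, +0.69792); u = 630.6·(+0.06947)/0.69792 + 335.2 = 397.9685, v = 412.8·(+0.29731)/0.69792 + 240.5 = 416.3477
M1: Pc = R·M1+t = (+0.25341, +0.24545, +0.72489); u = 630.6·(+0.25341)/0.72489 + 335.2 = 555.6440, v = 412.8·(+0.24545)/0.72489 + 240.5 = 380.2735
M2: Pc = R·M2+t = (+0.19953, +0.06049, +0.73668); u = 630.6·(+0.19953)/0.73668 + 335.2 = 505.9990, v = 412.8·(+0.06049)/0.73668 + 240.5 = 274.3979
M3: Pc = R·M3+t = (+0.01559, +0.11235, +0.70971); u = 630.6·(+0.01559)/0.70971 + 335.2 = 349.0563, v = 412.8·(+0.11235)/0.70971 + 240.5 = 305.8499

c0=(397.97, 416.35) c1=(555.64, 380.27) c2=(506.00, 274.40) c3=(349.06, 305.85)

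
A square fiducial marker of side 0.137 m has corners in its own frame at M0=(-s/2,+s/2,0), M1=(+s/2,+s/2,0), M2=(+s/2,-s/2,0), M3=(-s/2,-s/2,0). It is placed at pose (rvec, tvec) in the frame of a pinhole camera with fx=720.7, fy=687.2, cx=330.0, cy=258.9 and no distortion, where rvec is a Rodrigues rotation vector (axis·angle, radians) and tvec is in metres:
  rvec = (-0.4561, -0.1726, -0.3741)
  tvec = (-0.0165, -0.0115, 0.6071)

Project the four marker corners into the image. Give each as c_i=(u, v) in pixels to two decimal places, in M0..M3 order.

Intrinsics K: fx=720.7, fy=687.2, cx=330.0, cy=258.9
Marker side s = 0.137 m; corners in marker frame (Z=0):
  M0 = (-0.0685, +0.0685, 0)
  M1 = (+0.0685, +0.0685, 0)
  M2 = (+0.0685, -0.0685, 0)
  M3 = (-0.0685, -0.0685, 0)
rvec = (-0.4561, -0.1726, -0.3741), |rvec| = θ = 0.61463 rad = 35.216°
Rodrigues: sinθ=0.57666, 1−cosθ=0.18301; R = I + sinθ·[k]× + (1−cosθ)·[k]×²:
    [+0.91777 +0.38912 -0.07927]
    [-0.31285 +0.83142 +0.45920]
    [+0.24460 -0.39664 +0.88479]
t = (-0.0165, -0.0115, 0.6071) m
M0: Pc = R·M0+t = (-0.05271, +0.06688, +0.56318); u = 720.7·(-0.05271)/0.56318 + 330.0 = 262.5440, v = 687.2·(+0.06688)/0.56318 + 258.9 = 340.5115
M1: Pc = R·M1+t = (+0.07302, +0.02402, +0.59669); u = 720.7·(+0.07302)/0.59669 + 330.0 = 418.1990, v = 687.2·(+0.02402)/0.59669 + 258.9 = 286.5661
M2: Pc = R·M2+t = (+0.01971, -0.08988, +0.65102); u = 720.7·(+0.01971)/0.65102 + 330.0 = 351.8217, v = 687.2·(-0.08988)/0.65102 + 258.9 = 164.0231
M3: Pc = R·M3+t = (-0.10602, -0.04702, +0.61751); u = 720.7·(-0.10602)/0.61751 + 330.0 = 206.2618, v = 687.2·(-0.04702)/0.61751 + 258.9 = 206.5716

c0=(262.54, 340.51) c1=(418.20, 286.57) c2=(351.82, 164.02) c3=(206.26, 206.57)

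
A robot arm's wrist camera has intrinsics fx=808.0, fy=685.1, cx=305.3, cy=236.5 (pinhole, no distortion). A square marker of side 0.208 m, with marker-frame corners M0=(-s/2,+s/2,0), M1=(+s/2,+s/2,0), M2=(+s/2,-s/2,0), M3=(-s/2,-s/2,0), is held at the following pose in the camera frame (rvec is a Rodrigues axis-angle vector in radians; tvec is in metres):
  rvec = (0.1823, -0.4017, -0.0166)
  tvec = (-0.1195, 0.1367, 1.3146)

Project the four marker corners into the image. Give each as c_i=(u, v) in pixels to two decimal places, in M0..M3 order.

c0=(169.51, 366.00) c1=(290.10, 353.00) c2=(292.18, 251.37) c3=(168.13, 258.23)

Intrinsics K: fx=808.0, fy=685.1, cx=305.3, cy=236.5
Marker side s = 0.208 m; corners in marker frame (Z=0):
  M0 = (-0.1040, +0.1040, 0)
  M1 = (+0.1040, +0.1040, 0)
  M2 = (+0.1040, -0.1040, 0)
  M3 = (-0.1040, -0.1040, 0)
rvec = (0.1823, -0.4017, -0.0166), |rvec| = θ = 0.44144 rad = 25.293°
Rodrigues: sinθ=0.42724, 1−cosθ=0.09586; R = I + sinθ·[k]× + (1−cosθ)·[k]×²:
    [+0.92048 -0.01996 -0.39027]
    [-0.05209 +0.98352 -0.17316]
    [+0.38729 +0.17972 +0.90427]
t = (-0.1195, 0.1367, 1.3146) m
M0: Pc = R·M0+t = (-0.21731, +0.24440, +1.29301); u = 808.0·(-0.21731)/1.29301 + 305.3 = 169.5060, v = 685.1·(+0.24440)/1.29301 + 236.5 = 365.9965
M1: Pc = R·M1+t = (-0.02585, +0.23357, +1.37357); u = 808.0·(-0.02585)/1.37357 + 305.3 = 290.0966, v = 685.1·(+0.23357)/1.37357 + 236.5 = 352.9977
M2: Pc = R·M2+t = (-0.02169, +0.02900, +1.33619); u = 808.0·(-0.02169)/1.33619 + 305.3 = 292.1816, v = 685.1·(+0.02900)/1.33619 + 236.5 = 251.3675
M3: Pc = R·M3+t = (-0.21315, +0.03983, +1.25563); u = 808.0·(-0.21315)/1.25563 + 305.3 = 168.1347, v = 685.1·(+0.03983)/1.25563 + 236.5 = 258.2331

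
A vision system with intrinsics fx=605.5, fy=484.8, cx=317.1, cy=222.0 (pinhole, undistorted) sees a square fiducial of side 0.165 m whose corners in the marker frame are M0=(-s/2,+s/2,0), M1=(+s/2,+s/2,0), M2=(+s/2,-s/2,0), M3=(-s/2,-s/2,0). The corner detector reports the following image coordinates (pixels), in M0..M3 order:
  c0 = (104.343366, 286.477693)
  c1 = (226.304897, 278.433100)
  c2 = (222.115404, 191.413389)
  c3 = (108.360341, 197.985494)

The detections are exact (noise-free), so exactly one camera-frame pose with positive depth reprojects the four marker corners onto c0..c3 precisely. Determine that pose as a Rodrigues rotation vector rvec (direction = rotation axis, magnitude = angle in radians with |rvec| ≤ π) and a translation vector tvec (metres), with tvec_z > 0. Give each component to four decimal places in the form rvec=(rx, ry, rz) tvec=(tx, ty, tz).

rvec=(-0.3726, -0.0422, -0.0860) tvec=(-0.2144, 0.0266, 0.8570)

Intrinsics K: fx=605.5, fy=484.8, cx=317.1, cy=222.0
Marker side s = 0.165 m; corners in marker frame (Z=0):
  M0 = (-0.0825, +0.0825, 0)
  M1 = (+0.0825, +0.0825, 0)
  M2 = (+0.0825, -0.0825, 0)
  M3 = (-0.0825, -0.0825, 0)
Detected image corners:
  c0 = (104.343366, 286.477693) px
  c1 = (226.304897, 278.433100) px
  c2 = (222.115404, 191.413389) px
  c3 = (108.360341, 197.985494) px
Planar DLT: solve 8×8 A·h = b for H (H[2,2]=1):
  H  [+724.42540 -69.09728 +165.60302]
  H  [-28.26160 +431.13855 +237.02957]
  H  [+0.06654 -0.42205 +1.00000]
B = K⁻¹H; ‖b₁‖=1.166845, ‖b₂‖=1.166845; λ = 2/(‖b₁‖+‖b₂‖) = 0.857012, sign → tz>0 ⇒ λ=+0.857012
r₁ = λ·B[:,0] = (+0.99547,-0.07607,+0.05703); r₂ = λ·B[:,1] = (+0.09162,+0.92778,-0.36170)
r₃ = r₁×r₂ = (-0.02539,+0.36529,+0.93055); SVD([r₁ r₂ r₃]) → R = UVᵀ:
  R  [+0.99547 +0.09162 -0.02539]
  R  [-0.07607 +0.92778 +0.36529]
  R  [+0.05703 -0.36170 +0.93055]
t = (-0.21443, +0.02657, +0.85701) m
tr R = 2.853799; θ = arccos((tr R − 1)/2) = 0.384730 rad = 22.043°
axis k = ((R−Rᵀ)₃₂, (R−Rᵀ)₁₃, (R−Rᵀ)₂₁) / (2 sinθ) = (-0.968519, -0.109808, -0.223414)
rvec = θ·k = (-0.372618, -0.042247, -0.085954)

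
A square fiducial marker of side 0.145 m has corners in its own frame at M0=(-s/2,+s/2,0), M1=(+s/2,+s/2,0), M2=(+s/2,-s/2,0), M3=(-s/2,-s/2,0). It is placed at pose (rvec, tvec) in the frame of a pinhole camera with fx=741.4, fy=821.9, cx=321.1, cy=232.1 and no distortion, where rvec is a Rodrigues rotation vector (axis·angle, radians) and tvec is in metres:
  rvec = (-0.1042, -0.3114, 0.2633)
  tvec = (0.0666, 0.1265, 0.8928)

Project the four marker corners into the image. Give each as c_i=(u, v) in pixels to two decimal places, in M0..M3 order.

c0=(306.19, 400.42) c1=(416.12, 428.44) c2=(441.88, 300.19) c3=(335.73, 266.74)

Intrinsics K: fx=741.4, fy=821.9, cx=321.1, cy=232.1
Marker side s = 0.145 m; corners in marker frame (Z=0):
  M0 = (-0.0725, +0.0725, 0)
  M1 = (+0.0725, +0.0725, 0)
  M2 = (+0.0725, -0.0725, 0)
  M3 = (-0.0725, -0.0725, 0)
rvec = (-0.1042, -0.3114, 0.2633), |rvec| = θ = 0.42090 rad = 24.116°
Rodrigues: sinθ=0.40858, 1−cosθ=0.08728; R = I + sinθ·[k]× + (1−cosθ)·[k]×²:
    [+0.91807 -0.23961 -0.31580]
    [+0.27158 +0.96050 +0.06076]
    [+0.28877 -0.14154 +0.94688]
t = (0.0666, 0.1265, 0.8928) m
M0: Pc = R·M0+t = (-0.01733, +0.17645, +0.86160); u = 741.4·(-0.01733)/0.86160 + 321.1 = 306.1861, v = 821.9·(+0.17645)/0.86160 + 232.1 = 400.4158
M1: Pc = R·M1+t = (+0.11579, +0.21583, +0.90347); u = 741.4·(+0.11579)/0.90347 + 321.1 = 416.1173, v = 821.9·(+0.21583)/0.90347 + 232.1 = 428.4388
M2: Pc = R·M2+t = (+0.15053, +0.07655, +0.92400); u = 741.4·(+0.15053)/0.92400 + 321.1 = 441.8842, v = 821.9·(+0.07655)/0.92400 + 232.1 = 300.1948
M3: Pc = R·M3+t = (+0.01741, +0.03717, +0.88213); u = 741.4·(+0.01741)/0.88213 + 321.1 = 335.7338, v = 821.9·(+0.03717)/0.88213 + 232.1 = 266.7364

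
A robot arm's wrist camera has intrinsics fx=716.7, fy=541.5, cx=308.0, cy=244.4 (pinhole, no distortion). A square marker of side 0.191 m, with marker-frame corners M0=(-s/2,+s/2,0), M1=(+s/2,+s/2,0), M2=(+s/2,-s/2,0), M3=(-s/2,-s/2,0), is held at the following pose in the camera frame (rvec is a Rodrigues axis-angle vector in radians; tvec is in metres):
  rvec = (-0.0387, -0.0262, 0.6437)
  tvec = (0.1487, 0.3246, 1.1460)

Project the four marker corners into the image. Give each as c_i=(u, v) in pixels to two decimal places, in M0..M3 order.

Intrinsics K: fx=716.7, fy=541.5, cx=308.0, cy=244.4
Marker side s = 0.191 m; corners in marker frame (Z=0):
  M0 = (-0.0955, +0.0955, 0)
  M1 = (+0.0955, +0.0955, 0)
  M2 = (+0.0955, -0.0955, 0)
  M3 = (-0.0955, -0.0955, 0)
rvec = (-0.0387, -0.0262, 0.6437), |rvec| = θ = 0.64539 rad = 36.978°
Rodrigues: sinθ=0.60151, 1−cosθ=0.20114; R = I + sinθ·[k]× + (1−cosθ)·[k]×²:
    [+0.79959 -0.59944 -0.03645]
    [+0.60042 +0.79919 +0.02792]
    [+0.01239 -0.04421 +0.99895]
t = (0.1487, 0.3246, 1.1460) m
M0: Pc = R·M0+t = (+0.01509, +0.34358, +1.14059); u = 716.7·(+0.01509)/1.14059 + 308.0 = 317.4835, v = 541.5·(+0.34358)/1.14059 + 244.4 = 407.5166
M1: Pc = R·M1+t = (+0.16781, +0.45826, +1.14296); u = 716.7·(+0.16781)/1.14296 + 308.0 = 413.2284, v = 541.5·(+0.45826)/1.14296 + 244.4 = 461.5113
M2: Pc = R·M2+t = (+0.28231, +0.30562, +1.15141); u = 716.7·(+0.28231)/1.15141 + 308.0 = 483.7241, v = 541.5·(+0.30562)/1.15141 + 244.4 = 388.1303
M3: Pc = R·M3+t = (+0.12959, +0.19094, +1.14904); u = 716.7·(+0.12959)/1.14904 + 308.0 = 388.8281, v = 541.5·(+0.19094)/1.14904 + 244.4 = 334.3814

c0=(317.48, 407.52) c1=(413.23, 461.51) c2=(483.72, 388.13) c3=(388.83, 334.38)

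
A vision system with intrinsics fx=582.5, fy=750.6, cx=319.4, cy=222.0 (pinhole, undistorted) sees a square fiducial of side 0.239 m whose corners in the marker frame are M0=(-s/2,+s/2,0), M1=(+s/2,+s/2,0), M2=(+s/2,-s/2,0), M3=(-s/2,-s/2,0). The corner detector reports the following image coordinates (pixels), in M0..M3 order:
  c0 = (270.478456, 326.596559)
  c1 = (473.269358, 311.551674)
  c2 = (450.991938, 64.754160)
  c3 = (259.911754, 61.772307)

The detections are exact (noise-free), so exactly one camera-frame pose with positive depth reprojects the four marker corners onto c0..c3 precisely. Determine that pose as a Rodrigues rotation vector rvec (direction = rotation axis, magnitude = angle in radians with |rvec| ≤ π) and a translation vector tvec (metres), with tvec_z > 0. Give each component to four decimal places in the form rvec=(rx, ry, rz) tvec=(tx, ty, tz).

Intrinsics K: fx=582.5, fy=750.6, cx=319.4, cy=222.0
Marker side s = 0.239 m; corners in marker frame (Z=0):
  M0 = (-0.1195, +0.1195, 0)
  M1 = (+0.1195, +0.1195, 0)
  M2 = (+0.1195, -0.1195, 0)
  M3 = (-0.1195, -0.1195, 0)
Detected image corners:
  c0 = (270.478456, 326.596559) px
  c1 = (473.269358, 311.551674) px
  c2 = (450.991938, 64.754160) px
  c3 = (259.911754, 61.772307) px
Planar DLT: solve 8×8 A·h = b for H (H[2,2]=1):
  H  [+928.08543 -29.67195 +366.78891]
  H  [+31.12931 +1016.87695 +186.89420]
  H  [+0.28842 -0.27286 +1.00000]
B = K⁻¹H; ‖b₁‖=1.464484, ‖b₂‖=1.464484; λ = 2/(‖b₁‖+‖b₂‖) = 0.682834, sign → tz>0 ⇒ λ=+0.682834
r₁ = λ·B[:,0] = (+0.97996,-0.02993,+0.19694); r₂ = λ·B[:,1] = (+0.06738,+0.98018,-0.18632)
r₃ = r₁×r₂ = (-0.18746,+0.19585,+0.96255); SVD([r₁ r₂ r₃]) → R = UVᵀ:
  R  [+0.97996 +0.06738 -0.18746]
  R  [-0.02993 +0.98018 +0.19585]
  R  [+0.19694 -0.18632 +0.96255]
t = (+0.05555, -0.03194, +0.68283) m
tr R = 2.922684; θ = arccos((tr R − 1)/2) = 0.278960 rad = 15.983°
axis k = ((R−Rᵀ)₃₂, (R−Rᵀ)₁₃, (R−Rᵀ)₂₁) / (2 sinθ) = (-0.693951, -0.698005, -0.176694)
rvec = θ·k = (-0.193585, -0.194716, -0.049291)

rvec=(-0.1936, -0.1947, -0.0493) tvec=(0.0556, -0.0319, 0.6828)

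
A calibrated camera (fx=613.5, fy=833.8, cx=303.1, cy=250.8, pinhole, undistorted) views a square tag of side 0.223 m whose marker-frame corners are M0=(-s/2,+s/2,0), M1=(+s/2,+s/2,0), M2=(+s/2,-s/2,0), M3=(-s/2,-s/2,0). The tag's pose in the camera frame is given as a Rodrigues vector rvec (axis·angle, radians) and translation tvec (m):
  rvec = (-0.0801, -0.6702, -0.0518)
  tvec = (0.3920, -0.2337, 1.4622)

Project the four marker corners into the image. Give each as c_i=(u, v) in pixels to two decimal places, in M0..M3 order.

c0=(441.59, 178.50) c1=(499.19, 182.38) c2=(491.00, 62.58) c3=(433.11, 46.86)

Intrinsics K: fx=613.5, fy=833.8, cx=303.1, cy=250.8
Marker side s = 0.223 m; corners in marker frame (Z=0):
  M0 = (-0.1115, +0.1115, 0)
  M1 = (+0.1115, +0.1115, 0)
  M2 = (+0.1115, -0.1115, 0)
  M3 = (-0.1115, -0.1115, 0)
rvec = (-0.0801, -0.6702, -0.0518), |rvec| = θ = 0.67695 rad = 38.787°
Rodrigues: sinθ=0.62642, 1−cosθ=0.22052; R = I + sinθ·[k]× + (1−cosθ)·[k]×²:
    [+0.78257 +0.07377 -0.61818]
    [-0.02210 +0.99562 +0.09083]
    [+0.62217 -0.05742 +0.78078]
t = (0.3920, -0.2337, 1.4622) m
M0: Pc = R·M0+t = (+0.31297, -0.12022, +1.38643); u = 613.5·(+0.31297)/1.38643 + 303.1 = 441.5898, v = 833.8·(-0.12022)/1.38643 + 250.8 = 178.4971
M1: Pc = R·M1+t = (+0.48748, -0.12515, +1.52517); u = 613.5·(+0.48748)/1.52517 + 303.1 = 499.1896, v = 833.8·(-0.12515)/1.52517 + 250.8 = 182.3800
M2: Pc = R·M2+t = (+0.47103, -0.34718, +1.53797); u = 613.5·(+0.47103)/1.53797 + 303.1 = 490.9953, v = 833.8·(-0.34718)/1.53797 + 250.8 = 62.5813
M3: Pc = R·M3+t = (+0.29652, -0.34225, +1.39923); u = 613.5·(+0.29652)/1.39923 + 303.1 = 433.1101, v = 833.8·(-0.34225)/1.39923 + 250.8 = 46.8550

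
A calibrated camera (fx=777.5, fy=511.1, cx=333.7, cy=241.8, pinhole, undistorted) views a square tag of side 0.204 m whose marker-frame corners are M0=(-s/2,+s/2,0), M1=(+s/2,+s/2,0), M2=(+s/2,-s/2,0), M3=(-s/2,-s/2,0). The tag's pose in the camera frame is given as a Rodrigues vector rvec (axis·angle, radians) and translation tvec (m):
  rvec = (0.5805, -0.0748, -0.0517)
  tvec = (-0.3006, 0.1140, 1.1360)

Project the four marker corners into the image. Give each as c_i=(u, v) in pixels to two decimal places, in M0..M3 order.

c0=(71.96, 330.68) c1=(206.35, 323.75) c2=(189.16, 252.02) c3=(40.56, 258.91)

Intrinsics K: fx=777.5, fy=511.1, cx=333.7, cy=241.8
Marker side s = 0.204 m; corners in marker frame (Z=0):
  M0 = (-0.1020, +0.1020, 0)
  M1 = (+0.1020, +0.1020, 0)
  M2 = (+0.1020, -0.1020, 0)
  M3 = (-0.1020, -0.1020, 0)
rvec = (0.5805, -0.0748, -0.0517), |rvec| = θ = 0.58758 rad = 33.666°
Rodrigues: sinθ=0.55435, 1−cosθ=0.16771; R = I + sinθ·[k]× + (1−cosθ)·[k]×²:
    [+0.99598 +0.02768 -0.08515]
    [-0.06987 +0.83500 -0.54579]
    [+0.05599 +0.54955 +0.83358]
t = (-0.3006, 0.1140, 1.1360) m
M0: Pc = R·M0+t = (-0.39937, +0.20630, +1.18634); u = 777.5·(-0.39937)/1.18634 + 333.7 = 71.9649, v = 511.1·(+0.20630)/1.18634 + 241.8 = 330.6768
M1: Pc = R·M1+t = (-0.19619, +0.19204, +1.19776); u = 777.5·(-0.19619)/1.19776 + 333.7 = 206.3506, v = 511.1·(+0.19204)/1.19776 + 241.8 = 323.7472
M2: Pc = R·M2+t = (-0.20183, +0.02170, +1.08566); u = 777.5·(-0.20183)/1.08566 + 333.7 = 189.1558, v = 511.1·(+0.02170)/1.08566 + 241.8 = 252.0172
M3: Pc = R·M3+t = (-0.40501, +0.03596, +1.07424); u = 777.5·(-0.40501)/1.07424 + 333.7 = 40.5627, v = 511.1·(+0.03596)/1.07424 + 241.8 = 258.9073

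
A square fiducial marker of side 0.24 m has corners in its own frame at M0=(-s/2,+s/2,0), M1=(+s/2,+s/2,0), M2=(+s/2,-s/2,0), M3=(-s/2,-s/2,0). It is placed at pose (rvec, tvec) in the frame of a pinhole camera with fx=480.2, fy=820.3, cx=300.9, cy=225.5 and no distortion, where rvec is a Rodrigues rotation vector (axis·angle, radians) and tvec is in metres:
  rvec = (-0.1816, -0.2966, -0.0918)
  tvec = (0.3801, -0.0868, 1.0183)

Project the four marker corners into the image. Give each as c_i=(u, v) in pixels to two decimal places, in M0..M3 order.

c0=(440.45, 258.15) c1=(536.89, 243.87) c2=(515.73, 63.61) c3=(421.57, 64.45)

Intrinsics K: fx=480.2, fy=820.3, cx=300.9, cy=225.5
Marker side s = 0.24 m; corners in marker frame (Z=0):
  M0 = (-0.1200, +0.1200, 0)
  M1 = (+0.1200, +0.1200, 0)
  M2 = (+0.1200, -0.1200, 0)
  M3 = (-0.1200, -0.1200, 0)
rvec = (-0.1816, -0.2966, -0.0918), |rvec| = θ = 0.35969 rad = 20.609°
Rodrigues: sinθ=0.35198, 1−cosθ=0.06399; R = I + sinθ·[k]× + (1−cosθ)·[k]×²:
    [+0.95232 +0.11648 -0.28200]
    [-0.06319 +0.97952 +0.19118]
    [+0.29849 -0.16424 +0.94017]
t = (0.3801, -0.0868, 1.0183) m
M0: Pc = R·M0+t = (+0.27980, +0.03833, +0.96277); u = 480.2·(+0.27980)/0.96277 + 300.9 = 440.4548, v = 820.3·(+0.03833)/0.96277 + 225.5 = 258.1538
M1: Pc = R·M1+t = (+0.50836, +0.02316, +1.03441); u = 480.2·(+0.50836)/1.03441 + 300.9 = 536.8917, v = 820.3·(+0.02316)/1.03441 + 225.5 = 243.8657
M2: Pc = R·M2+t = (+0.48040, -0.21193, +1.07383); u = 480.2·(+0.48040)/1.07383 + 300.9 = 515.7283, v = 820.3·(-0.21193)/1.07383 + 225.5 = 63.6097
M3: Pc = R·M3+t = (+0.25184, -0.19676, +1.00219); u = 480.2·(+0.25184)/1.00219 + 300.9 = 421.5716, v = 820.3·(-0.19676)/1.00219 + 225.5 = 64.4510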